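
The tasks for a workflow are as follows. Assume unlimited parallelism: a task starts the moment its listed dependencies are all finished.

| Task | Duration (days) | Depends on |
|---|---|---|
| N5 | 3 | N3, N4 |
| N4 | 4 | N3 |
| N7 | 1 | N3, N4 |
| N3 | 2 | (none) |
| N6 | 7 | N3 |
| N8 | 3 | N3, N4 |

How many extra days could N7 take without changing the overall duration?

The longest chain is N3→N4→N5 = 2+4+3 = 9; overall finish 9 days.
N7 finishes as early as 7 and must finish by 9.
Float = 9 − 7 = 2.

2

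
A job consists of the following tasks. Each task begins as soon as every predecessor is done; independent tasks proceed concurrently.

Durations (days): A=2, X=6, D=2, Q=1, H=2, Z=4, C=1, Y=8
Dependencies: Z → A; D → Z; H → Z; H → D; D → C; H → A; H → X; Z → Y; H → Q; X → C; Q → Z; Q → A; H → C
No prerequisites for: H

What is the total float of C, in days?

The longest chain is H→D→Z→Y = 2+2+4+8 = 16; overall finish 16 days.
Longest path through C: 9 days (earliest finish 9, latest finish 16).
Slack of C = 15 − 8 = 7 days.

7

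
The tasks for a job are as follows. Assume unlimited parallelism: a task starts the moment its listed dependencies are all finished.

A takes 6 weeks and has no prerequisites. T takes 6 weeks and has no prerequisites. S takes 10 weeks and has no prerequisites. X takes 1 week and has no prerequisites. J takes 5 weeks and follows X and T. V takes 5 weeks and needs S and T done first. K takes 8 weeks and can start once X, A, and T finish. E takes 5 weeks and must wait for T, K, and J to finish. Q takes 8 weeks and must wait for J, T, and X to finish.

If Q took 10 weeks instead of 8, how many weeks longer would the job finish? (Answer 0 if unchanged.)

Actual critical path: T→J→Q = 6+5+8 = 19 ⇒ 19 weeks.
Q lies on that path, so at 10 weeks the path becomes 21 weeks.
That remains the longest chain; total 21 weeks.
Change in finish: 21 − 19 = +2 weeks.

2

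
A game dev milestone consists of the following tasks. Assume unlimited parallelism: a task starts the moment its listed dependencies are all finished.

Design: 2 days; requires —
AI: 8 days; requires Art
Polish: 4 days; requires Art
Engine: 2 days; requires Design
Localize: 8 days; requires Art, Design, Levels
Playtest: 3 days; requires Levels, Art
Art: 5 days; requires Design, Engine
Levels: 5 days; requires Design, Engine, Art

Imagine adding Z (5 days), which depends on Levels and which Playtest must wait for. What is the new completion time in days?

Originally the project takes 22 days.
With Z inserted, Playtest now waits for max(Levels, Art, Z).
New critical path: Design→Engine→Art→Levels→Z→Playtest = 2+2+5+5+5+3 = 22 ⇒ 22 days.

22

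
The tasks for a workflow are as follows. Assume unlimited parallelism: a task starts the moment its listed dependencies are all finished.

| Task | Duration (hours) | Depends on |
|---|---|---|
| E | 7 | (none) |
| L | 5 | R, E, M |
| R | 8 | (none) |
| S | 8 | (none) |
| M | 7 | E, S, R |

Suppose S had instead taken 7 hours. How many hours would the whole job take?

20

Actual critical path: S→M→L = 8+7+5 = 20 ⇒ 20 hours.
Since S is critical, the -1 change carries straight to that chain (now 19 hours).
New critical path: R→M→L = 8+7+5 = 20 ⇒ 20 hours.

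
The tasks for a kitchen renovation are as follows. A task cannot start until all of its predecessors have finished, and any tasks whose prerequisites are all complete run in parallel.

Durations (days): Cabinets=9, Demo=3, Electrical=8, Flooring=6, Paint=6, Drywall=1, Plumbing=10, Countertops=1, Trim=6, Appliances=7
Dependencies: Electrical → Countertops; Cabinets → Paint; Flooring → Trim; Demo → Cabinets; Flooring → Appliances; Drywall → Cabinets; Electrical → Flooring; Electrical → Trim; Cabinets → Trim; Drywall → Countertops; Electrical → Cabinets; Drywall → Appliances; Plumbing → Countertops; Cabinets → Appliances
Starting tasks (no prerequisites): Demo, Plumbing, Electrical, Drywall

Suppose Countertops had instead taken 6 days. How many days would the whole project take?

The binding path is Electrical→Cabinets→Appliances = 8+9+7 = 24; finish at 24 days.
Countertops has 13 days of float (longest path through it is 11).
That remains the longest chain; total 24 days.

24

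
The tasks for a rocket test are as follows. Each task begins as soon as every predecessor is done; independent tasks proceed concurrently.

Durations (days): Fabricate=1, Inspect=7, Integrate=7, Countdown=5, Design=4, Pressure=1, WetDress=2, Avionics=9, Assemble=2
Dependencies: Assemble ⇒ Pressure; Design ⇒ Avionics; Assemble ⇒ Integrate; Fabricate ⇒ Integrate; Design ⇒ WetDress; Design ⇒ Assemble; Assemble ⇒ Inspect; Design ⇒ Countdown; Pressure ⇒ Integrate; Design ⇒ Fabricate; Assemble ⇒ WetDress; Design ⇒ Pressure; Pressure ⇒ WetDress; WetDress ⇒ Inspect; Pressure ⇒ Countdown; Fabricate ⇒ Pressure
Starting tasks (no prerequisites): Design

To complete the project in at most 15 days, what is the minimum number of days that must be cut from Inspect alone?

Current finish: 16 days; target: 15.
Inspect is on every critical path, so each day cut from Inspect cuts the finish by one (this holds down to a finish of 14).
Need 16 − 15 = 1 day off Inspect → Inspect becomes 6 days, finish becomes 15.

1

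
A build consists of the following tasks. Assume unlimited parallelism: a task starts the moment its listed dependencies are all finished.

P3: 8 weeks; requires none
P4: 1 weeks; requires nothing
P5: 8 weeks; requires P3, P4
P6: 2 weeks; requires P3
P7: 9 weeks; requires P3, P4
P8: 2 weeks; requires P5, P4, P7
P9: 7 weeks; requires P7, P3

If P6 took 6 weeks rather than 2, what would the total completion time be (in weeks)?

24

The binding path is P3→P7→P9 = 8+9+7 = 24; finish at 24 weeks.
P6 has 14 weeks of float (longest path through it is 10).
That remains the longest chain; total 24 weeks.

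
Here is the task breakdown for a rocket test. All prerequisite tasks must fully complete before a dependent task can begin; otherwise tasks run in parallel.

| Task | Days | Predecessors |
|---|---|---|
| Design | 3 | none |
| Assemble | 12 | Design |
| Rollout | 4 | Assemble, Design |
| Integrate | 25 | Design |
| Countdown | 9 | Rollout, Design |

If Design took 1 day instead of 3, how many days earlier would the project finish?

Baseline: Design→Assemble→Rollout→Countdown = 3+12+4+9 = 28 → 28 days.
Since Design is critical, the -2 change carries straight to that chain (now 26 days).
No other chain overtakes it, so the finish is 26 days.
Change in finish: 26 − 28 = -2 days.

2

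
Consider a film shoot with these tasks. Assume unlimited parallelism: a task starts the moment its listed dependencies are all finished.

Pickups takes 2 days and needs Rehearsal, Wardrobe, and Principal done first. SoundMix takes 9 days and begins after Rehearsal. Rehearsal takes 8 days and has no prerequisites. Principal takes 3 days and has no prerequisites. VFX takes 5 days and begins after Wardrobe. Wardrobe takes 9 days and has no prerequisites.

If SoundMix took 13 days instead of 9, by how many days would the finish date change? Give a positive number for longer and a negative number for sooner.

As given, the longest chain is Rehearsal→SoundMix = 8+9 = 17, so the finish is 17 days.
Since SoundMix is critical, the +4 change carries straight to that chain (now 21 days).
That remains the longest chain; total 21 days.
Change in finish: 21 − 17 = +4 days.

4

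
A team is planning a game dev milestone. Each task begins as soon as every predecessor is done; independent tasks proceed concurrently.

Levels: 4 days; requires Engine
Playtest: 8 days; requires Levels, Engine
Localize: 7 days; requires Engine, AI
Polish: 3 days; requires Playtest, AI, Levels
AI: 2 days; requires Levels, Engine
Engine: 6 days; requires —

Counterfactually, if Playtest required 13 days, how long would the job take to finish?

26

Critical path before the change: Engine→Levels→Playtest→Polish = 6+4+8+3 = 21 giving 21 days.
Playtest lies on that path, so at 13 days the path becomes 26 days.
The critical path is still Engine→Levels→Playtest→Polish; finish is now 26 days.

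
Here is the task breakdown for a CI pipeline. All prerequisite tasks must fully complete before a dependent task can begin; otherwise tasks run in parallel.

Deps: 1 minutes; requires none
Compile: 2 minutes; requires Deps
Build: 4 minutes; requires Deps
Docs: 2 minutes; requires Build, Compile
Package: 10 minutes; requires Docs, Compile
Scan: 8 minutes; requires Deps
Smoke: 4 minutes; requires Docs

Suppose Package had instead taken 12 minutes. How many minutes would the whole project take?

19

Baseline: Deps→Build→Docs→Package = 1+4+2+10 = 17 → 17 minutes.
Package lies on that path, so at 12 minutes the path becomes 19 minutes.
That remains the longest chain; total 19 minutes.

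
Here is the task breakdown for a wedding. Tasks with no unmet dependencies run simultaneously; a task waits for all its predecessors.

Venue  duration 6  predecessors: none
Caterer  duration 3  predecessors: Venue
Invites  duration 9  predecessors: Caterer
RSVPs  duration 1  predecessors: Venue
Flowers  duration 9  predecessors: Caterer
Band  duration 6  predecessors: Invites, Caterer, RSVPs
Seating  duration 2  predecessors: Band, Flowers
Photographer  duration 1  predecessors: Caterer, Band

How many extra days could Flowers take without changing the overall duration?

The longest chain is Venue→Caterer→Invites→Band→Seating = 6+3+9+6+2 = 26; overall finish 26 days.
Longest path through Flowers: 20 days (earliest finish 18, latest finish 24).
So Flowers can slip 24 − 18 = 6 days.

6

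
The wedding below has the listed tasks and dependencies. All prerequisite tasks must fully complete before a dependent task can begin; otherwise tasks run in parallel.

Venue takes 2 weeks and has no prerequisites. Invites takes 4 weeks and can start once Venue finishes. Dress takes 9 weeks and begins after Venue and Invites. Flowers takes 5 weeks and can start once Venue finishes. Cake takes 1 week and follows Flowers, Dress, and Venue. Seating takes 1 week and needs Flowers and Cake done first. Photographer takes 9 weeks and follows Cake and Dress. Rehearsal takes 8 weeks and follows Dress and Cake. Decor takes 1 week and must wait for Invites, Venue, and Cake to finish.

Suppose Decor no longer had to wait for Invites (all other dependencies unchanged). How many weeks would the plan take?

Before: longest chain Venue→Invites→Dress→Cake→Photographer = 2+4+9+1+9 = 25, finish 25.
Dropping Invites→Decor doesn't change Decor's earliest start (16); another predecessor still binds.
New critical path: Venue→Invites→Dress→Cake→Photographer = 2+4+9+1+9 = 25 ⇒ 25 weeks.

25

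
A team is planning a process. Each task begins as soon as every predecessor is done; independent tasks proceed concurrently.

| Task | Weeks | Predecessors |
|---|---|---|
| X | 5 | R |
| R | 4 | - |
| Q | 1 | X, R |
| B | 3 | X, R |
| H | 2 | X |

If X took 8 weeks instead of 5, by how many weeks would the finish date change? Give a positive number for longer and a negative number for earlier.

3

Critical path before the change: R→X→B = 4+5+3 = 12 giving 12 weeks.
X is on the critical path; changing it to 8 makes that path 15 weeks.
No other chain overtakes it, so the finish is 15 weeks.
Change in finish: 15 − 12 = +3 weeks.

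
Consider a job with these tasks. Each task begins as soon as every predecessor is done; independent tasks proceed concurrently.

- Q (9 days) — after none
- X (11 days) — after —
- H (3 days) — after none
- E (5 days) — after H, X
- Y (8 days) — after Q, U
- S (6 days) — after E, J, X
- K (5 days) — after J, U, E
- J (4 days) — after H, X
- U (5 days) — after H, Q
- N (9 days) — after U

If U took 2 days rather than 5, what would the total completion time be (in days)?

Baseline: Q→U→N = 9+5+9 = 23 → 23 days.
Since U is critical, the -3 change carries straight to that chain (now 20 days).
The binding chain switches to X→E→S = 11+5+6 = 22; finish 22 days.

22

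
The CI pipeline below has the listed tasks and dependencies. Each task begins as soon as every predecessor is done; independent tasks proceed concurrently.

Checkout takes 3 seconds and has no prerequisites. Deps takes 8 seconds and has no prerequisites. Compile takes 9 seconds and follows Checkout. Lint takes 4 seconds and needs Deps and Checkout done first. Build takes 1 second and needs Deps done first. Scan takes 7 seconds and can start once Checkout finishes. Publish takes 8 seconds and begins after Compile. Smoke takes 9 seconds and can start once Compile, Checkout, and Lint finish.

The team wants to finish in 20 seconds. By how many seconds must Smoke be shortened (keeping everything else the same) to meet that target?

1

Current finish: 21 seconds; target: 20.
Smoke is on every critical path, so each second cut from Smoke cuts the finish by one (this holds down to a finish of 20).
Need 21 − 20 = 1 second off Smoke → Smoke becomes 8 seconds, finish becomes 20.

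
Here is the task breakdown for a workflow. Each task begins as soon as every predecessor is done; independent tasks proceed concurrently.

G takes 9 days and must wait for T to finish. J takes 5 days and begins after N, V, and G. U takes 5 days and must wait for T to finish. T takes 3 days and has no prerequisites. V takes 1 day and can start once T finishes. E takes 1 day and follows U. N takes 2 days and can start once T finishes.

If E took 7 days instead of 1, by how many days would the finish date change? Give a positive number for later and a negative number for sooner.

0

As given, the longest chain is T→G→J = 3+9+5 = 17, so the finish is 17 days.
E has 8 days of float (longest path through it is 9).
No other chain overtakes it, so the finish is 17 days.
Change in finish: 17 − 17 = +0 days.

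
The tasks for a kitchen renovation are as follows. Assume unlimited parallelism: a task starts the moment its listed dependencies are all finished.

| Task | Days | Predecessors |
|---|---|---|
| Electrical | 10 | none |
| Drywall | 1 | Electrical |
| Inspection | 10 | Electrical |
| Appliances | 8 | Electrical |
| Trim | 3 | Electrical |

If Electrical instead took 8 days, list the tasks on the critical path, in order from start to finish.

As given, the longest chain is Electrical→Inspection = 10+10 = 20, so the finish is 20 days.
Since Electrical is critical, the -2 change carries straight to that chain (now 18 days).
No other chain overtakes it, so the finish is 18 days.

Electrical, Inspection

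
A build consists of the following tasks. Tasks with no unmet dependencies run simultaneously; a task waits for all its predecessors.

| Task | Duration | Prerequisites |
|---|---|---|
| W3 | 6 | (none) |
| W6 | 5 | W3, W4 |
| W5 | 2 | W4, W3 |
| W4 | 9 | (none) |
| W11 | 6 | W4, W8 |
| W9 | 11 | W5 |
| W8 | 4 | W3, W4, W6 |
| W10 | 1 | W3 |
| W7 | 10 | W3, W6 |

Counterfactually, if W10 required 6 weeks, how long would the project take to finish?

24

Actual critical path: W4→W6→W7 = 9+5+10 = 24 ⇒ 24 weeks.
W10 has 17 weeks of float (longest path through it is 7).
That remains the longest chain; total 24 weeks.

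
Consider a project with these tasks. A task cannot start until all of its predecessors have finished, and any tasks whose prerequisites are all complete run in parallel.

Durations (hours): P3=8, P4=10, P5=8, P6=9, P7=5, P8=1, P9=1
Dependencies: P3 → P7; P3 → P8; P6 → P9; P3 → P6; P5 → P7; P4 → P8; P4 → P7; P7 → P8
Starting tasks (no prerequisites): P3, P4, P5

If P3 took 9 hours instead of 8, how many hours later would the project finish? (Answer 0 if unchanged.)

Baseline: P3→P6→P9 = 8+9+1 = 18 → 18 hours.
Since P3 is critical, the +1 change carries straight to that chain (now 19 hours).
That remains the longest chain; total 19 hours.
Change in finish: 19 − 18 = +1 hours.

1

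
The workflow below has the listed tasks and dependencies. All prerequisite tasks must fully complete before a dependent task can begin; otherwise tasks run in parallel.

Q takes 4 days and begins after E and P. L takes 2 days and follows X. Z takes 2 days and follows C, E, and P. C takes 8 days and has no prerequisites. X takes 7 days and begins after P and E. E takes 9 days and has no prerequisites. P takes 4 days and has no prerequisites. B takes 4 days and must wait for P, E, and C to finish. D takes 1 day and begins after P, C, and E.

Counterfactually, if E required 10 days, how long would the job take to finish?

Critical path before the change: E→X→L = 9+7+2 = 18 giving 18 days.
E is on the critical path; changing it to 10 makes that path 19 days.
That remains the longest chain; total 19 days.

19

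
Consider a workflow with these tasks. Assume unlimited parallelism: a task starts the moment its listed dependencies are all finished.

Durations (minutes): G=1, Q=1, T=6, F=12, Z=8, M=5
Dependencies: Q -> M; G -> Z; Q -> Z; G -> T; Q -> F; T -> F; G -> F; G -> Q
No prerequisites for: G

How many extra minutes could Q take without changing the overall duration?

5

Critical path: G→T→F = 1+6+12 = 19, so the finish is 19 minutes.
Q finishes as early as 2 and must finish by 7.
Slack of Q = 6 − 1 = 5 minutes.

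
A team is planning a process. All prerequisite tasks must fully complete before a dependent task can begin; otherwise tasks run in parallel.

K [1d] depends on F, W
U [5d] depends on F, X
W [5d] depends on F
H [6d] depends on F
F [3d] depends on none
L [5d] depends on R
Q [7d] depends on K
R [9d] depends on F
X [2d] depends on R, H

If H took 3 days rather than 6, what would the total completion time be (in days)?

Actual critical path: F→R→X→U = 3+9+2+5 = 19 ⇒ 19 days.
H is off the critical path — its longest chain is 16 days, giving 3 of slack.
No other chain overtakes it, so the finish is 19 days.

19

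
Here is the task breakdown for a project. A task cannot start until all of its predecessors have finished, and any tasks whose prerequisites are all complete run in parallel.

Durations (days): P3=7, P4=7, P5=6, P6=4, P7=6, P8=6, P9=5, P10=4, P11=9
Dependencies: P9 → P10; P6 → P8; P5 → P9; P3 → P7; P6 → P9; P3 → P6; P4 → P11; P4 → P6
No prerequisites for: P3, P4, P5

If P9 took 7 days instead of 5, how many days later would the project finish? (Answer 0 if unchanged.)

2

Critical path before the change: P3→P6→P9→P10 = 7+4+5+4 = 20 giving 20 days.
Since P9 is critical, the +2 change carries straight to that chain (now 22 days).
That remains the longest chain; total 22 days.
Change in finish: 22 − 20 = +2 days.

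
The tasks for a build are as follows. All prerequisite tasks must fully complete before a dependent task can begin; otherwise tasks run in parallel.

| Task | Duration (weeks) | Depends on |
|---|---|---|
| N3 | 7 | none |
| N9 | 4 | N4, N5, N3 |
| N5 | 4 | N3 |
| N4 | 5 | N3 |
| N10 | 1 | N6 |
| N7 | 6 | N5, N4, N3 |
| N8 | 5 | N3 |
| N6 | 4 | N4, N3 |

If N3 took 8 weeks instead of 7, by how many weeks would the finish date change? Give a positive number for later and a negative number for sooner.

Critical path before the change: N3→N4→N7 = 7+5+6 = 18 giving 18 weeks.
N3 lies on that path, so at 8 weeks the path becomes 19 weeks.
The critical path is still N3→N4→N7; finish is now 19 weeks.
Change in finish: 19 − 18 = +1 weeks.

1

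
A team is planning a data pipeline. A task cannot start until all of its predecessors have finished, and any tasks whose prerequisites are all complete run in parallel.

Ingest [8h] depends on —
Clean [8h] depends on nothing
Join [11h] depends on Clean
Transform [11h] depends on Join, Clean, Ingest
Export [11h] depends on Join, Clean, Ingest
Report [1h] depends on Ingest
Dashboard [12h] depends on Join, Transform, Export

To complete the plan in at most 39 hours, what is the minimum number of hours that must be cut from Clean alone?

3

Current finish: 42 hours; target: 39.
Clean is on every critical path, so each hour cut from Clean cuts the finish by one (this holds down to a finish of 35).
Need 42 − 39 = 3 hours off Clean → Clean becomes 5 hours, finish becomes 39.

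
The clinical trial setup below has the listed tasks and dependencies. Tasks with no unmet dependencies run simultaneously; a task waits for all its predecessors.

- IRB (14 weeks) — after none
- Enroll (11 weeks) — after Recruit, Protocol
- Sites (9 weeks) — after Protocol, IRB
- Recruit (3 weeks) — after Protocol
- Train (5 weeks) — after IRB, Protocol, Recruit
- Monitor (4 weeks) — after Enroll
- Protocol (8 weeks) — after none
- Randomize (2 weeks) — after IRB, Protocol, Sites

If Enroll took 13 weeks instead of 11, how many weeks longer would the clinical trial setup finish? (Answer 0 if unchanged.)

2

As given, the longest chain is Protocol→Recruit→Enroll→Monitor = 8+3+11+4 = 26, so the finish is 26 weeks.
Enroll is on the critical path; changing it to 13 makes that path 28 weeks.
No other chain overtakes it, so the finish is 28 weeks.
Change in finish: 28 − 26 = +2 weeks.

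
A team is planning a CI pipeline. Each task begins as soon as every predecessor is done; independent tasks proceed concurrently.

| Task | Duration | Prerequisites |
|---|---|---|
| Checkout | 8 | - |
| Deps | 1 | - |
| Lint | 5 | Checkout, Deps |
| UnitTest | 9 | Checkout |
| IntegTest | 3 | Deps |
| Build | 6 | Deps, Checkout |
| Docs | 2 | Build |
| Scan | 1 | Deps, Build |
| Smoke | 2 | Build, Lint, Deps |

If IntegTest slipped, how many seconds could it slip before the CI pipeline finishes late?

Critical path: Checkout→UnitTest = 8+9 = 17, so the finish is 17 seconds.
IntegTest finishes as early as 4 and must finish by 17.
Float = 17 − 4 = 13.

13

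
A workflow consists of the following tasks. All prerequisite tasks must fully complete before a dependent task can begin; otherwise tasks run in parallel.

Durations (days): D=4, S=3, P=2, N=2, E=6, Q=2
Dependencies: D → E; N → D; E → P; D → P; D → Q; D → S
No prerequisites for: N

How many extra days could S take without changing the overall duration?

Critical path: N→D→E→P = 2+4+6+2 = 14, so the finish is 14 days.
S finishes as early as 9 and must finish by 14.
Float = 14 − 9 = 5.

5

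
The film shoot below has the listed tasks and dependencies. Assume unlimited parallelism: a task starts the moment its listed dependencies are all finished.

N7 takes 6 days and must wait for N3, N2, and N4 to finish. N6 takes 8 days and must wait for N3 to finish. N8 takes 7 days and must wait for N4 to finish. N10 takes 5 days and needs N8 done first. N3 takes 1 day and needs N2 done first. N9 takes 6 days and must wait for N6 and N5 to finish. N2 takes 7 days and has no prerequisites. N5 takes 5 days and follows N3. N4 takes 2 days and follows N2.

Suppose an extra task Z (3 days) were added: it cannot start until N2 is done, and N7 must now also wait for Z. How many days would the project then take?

22

Originally the project takes 22 days.
With Z inserted, N7 now waits for max(N3, N2, N4, Z).
New critical path: N2→N3→N6→N9 = 7+1+8+6 = 22 ⇒ 22 days.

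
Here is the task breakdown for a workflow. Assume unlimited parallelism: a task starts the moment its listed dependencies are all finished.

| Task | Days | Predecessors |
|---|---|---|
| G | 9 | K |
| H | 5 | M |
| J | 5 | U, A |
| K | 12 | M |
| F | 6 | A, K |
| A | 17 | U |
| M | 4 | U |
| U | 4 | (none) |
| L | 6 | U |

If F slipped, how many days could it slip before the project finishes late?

2

Critical path: U→M→K→G = 4+4+12+9 = 29, so the finish is 29 days.
The longest chain containing F totals 27 days.
Float = 29 − 27 = 2.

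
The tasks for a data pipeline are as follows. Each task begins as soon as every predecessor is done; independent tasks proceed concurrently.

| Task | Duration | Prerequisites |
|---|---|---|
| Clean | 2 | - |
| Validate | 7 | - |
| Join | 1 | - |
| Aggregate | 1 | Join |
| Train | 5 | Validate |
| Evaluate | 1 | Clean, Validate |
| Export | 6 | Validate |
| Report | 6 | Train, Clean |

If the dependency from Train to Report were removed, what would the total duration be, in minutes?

With the dependency in place, Validate→Train→Report = 7+5+6 = 18 sets the finish at 18 minutes.
Without Train→Report, Report's earliest start moves from 12 to 2.
After: Validate→Export = 7+6 = 13 → 13 minutes.

13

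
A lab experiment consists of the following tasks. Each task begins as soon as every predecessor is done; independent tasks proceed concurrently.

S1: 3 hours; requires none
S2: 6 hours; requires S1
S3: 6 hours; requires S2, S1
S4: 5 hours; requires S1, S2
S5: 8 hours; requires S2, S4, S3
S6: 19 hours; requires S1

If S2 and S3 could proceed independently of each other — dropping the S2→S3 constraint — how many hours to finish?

22

Original critical path: S1→S2→S3→S5 = 3+6+6+8 = 23 ⇒ 23 hours.
Without S2→S3, S3's earliest start moves from 9 to 3.
The longest chain is now S1→S2→S4→S5 = 3+6+5+8 = 22, so the lab experiment takes 22 hours.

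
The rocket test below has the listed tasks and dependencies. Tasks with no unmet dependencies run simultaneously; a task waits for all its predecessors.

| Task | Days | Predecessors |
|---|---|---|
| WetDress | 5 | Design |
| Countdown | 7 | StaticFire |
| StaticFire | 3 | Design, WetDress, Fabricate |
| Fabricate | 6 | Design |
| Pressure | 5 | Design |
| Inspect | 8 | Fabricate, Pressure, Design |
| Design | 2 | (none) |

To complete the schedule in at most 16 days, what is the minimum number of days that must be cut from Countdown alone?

2

Current finish: 18 days; target: 16.
Countdown is on every critical path, so each day cut from Countdown cuts the finish by one (this holds down to a finish of 16).
Need 18 − 16 = 2 days off Countdown → Countdown becomes 5 days, finish becomes 16.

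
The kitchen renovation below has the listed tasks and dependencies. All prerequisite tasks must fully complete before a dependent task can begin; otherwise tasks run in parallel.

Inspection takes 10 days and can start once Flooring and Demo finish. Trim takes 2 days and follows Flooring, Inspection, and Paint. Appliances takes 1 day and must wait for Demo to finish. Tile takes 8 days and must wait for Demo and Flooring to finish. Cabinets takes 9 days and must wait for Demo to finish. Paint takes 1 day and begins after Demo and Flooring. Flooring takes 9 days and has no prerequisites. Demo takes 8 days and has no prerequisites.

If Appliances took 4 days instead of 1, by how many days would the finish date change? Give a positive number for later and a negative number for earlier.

Baseline: Flooring→Inspection→Trim = 9+10+2 = 21 → 21 days.
Appliances is off the critical path — its longest chain is 9 days, giving 12 of slack.
No other chain overtakes it, so the finish is 21 days.
Change in finish: 21 − 21 = +0 days.

0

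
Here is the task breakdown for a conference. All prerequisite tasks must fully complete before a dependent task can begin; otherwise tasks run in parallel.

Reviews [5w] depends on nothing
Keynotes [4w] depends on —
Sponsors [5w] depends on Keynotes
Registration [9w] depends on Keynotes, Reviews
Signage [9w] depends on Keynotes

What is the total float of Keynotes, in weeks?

Reviews→Registration = 5+9 = 14 sets the makespan at 14 weeks.
The longest chain containing Keynotes totals 13 weeks.
Float = 14 − 13 = 1.

1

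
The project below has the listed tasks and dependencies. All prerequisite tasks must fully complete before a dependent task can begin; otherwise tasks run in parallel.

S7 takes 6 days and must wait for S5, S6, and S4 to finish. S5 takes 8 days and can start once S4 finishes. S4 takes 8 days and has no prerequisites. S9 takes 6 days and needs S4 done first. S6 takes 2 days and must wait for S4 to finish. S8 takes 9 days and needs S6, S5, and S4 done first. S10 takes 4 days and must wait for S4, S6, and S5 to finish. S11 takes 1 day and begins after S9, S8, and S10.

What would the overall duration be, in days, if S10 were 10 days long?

Baseline: S4→S5→S8→S11 = 8+8+9+1 = 26 → 26 days.
The longest path through S10 is only 21 days, so S10 has float 5.
Now S4→S5→S10→S11 = 8+8+10+1 = 27 is longest, so the finish becomes 27 days.

27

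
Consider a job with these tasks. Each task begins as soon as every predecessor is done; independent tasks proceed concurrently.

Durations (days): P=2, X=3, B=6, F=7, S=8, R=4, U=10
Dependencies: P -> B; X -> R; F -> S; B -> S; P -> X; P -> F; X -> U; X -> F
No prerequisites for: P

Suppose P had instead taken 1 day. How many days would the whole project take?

Baseline: P→X→F→S = 2+3+7+8 = 20 → 20 days.
P is on the critical path; changing it to 1 makes that path 19 days.
The critical path is still P→X→F→S; finish is now 19 days.

19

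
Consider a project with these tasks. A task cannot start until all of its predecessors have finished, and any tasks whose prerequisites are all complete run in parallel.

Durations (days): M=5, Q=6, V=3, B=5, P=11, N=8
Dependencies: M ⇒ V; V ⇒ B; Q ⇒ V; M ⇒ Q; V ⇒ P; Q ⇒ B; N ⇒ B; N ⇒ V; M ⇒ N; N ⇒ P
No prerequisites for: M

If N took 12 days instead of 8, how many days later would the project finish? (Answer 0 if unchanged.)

4

Actual critical path: M→N→V→P = 5+8+3+11 = 27 ⇒ 27 days.
N is on the critical path; changing it to 12 makes that path 31 days.
The critical path is still M→N→V→P; finish is now 31 days.
Change in finish: 31 − 27 = +4 days.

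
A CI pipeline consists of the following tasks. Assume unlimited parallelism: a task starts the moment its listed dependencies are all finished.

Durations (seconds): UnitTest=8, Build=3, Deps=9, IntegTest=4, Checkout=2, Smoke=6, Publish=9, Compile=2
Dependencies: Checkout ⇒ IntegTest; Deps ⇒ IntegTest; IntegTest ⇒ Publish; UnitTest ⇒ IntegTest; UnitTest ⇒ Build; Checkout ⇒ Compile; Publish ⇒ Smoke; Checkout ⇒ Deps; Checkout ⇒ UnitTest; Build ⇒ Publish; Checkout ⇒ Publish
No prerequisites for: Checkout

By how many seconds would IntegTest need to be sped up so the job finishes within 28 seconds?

2

Current finish: 30 seconds; target: 28.
IntegTest is on every critical path, so each second cut from IntegTest cuts the finish by one (this holds down to a finish of 28).
Need 30 − 28 = 2 seconds off IntegTest → IntegTest becomes 2 seconds, finish becomes 28.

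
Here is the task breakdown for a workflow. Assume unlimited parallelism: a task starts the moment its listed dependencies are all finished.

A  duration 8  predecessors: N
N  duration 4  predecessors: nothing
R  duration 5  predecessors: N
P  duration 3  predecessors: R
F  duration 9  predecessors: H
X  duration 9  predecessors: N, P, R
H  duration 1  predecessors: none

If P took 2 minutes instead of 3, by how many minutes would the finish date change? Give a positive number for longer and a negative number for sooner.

As given, the longest chain is N→R→P→X = 4+5+3+9 = 21, so the finish is 21 minutes.
P lies on that path, so at 2 minutes the path becomes 20 minutes.
That remains the longest chain; total 20 minutes.
Change in finish: 20 − 21 = -1 minutes.

-1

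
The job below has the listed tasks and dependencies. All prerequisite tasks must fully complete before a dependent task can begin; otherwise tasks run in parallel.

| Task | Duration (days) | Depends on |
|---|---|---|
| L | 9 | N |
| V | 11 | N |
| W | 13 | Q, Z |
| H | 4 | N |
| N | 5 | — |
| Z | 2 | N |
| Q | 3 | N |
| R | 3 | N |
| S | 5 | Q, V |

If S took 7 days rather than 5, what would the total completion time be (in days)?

Actual critical path: N→V→S = 5+11+5 = 21 ⇒ 21 days.
S lies on that path, so at 7 days the path becomes 23 days.
The critical path is still N→V→S; finish is now 23 days.

23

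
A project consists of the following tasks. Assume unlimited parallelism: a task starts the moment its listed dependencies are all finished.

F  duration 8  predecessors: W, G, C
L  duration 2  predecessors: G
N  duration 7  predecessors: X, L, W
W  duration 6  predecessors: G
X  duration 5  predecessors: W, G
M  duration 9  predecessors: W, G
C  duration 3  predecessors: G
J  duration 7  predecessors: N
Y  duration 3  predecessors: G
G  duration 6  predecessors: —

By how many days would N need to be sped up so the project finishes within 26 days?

Current finish: 31 days; target: 26.
N is on every critical path, so each day cut from N cuts the finish by one (this holds down to a finish of 25).
Need 31 − 26 = 5 days off N → N becomes 2 days, finish becomes 26.

5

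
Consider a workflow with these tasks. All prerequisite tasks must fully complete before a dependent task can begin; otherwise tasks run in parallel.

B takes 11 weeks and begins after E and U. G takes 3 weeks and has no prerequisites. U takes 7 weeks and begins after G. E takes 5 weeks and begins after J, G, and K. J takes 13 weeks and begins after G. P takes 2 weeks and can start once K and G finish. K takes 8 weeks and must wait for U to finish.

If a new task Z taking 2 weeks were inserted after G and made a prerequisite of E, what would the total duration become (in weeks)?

34

Originally the workflow takes 34 weeks.
With Z inserted, E now waits for max(J, G, K, Z).
New critical path: G→U→K→E→B = 3+7+8+5+11 = 34 ⇒ 34 weeks.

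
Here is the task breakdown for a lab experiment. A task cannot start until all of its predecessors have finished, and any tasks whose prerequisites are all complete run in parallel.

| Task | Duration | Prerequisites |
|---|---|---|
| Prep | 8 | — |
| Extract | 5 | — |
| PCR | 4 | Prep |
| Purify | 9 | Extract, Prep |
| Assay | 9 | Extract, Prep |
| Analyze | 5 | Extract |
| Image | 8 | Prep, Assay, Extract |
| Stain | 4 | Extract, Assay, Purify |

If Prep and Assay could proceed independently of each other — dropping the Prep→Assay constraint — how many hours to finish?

With the dependency in place, Prep→Assay→Image = 8+9+8 = 25 sets the finish at 25 hours.
Without Prep→Assay, Assay's earliest start moves from 8 to 5.
New critical path: Extract→Assay→Image = 5+9+8 = 22 ⇒ 22 hours.

22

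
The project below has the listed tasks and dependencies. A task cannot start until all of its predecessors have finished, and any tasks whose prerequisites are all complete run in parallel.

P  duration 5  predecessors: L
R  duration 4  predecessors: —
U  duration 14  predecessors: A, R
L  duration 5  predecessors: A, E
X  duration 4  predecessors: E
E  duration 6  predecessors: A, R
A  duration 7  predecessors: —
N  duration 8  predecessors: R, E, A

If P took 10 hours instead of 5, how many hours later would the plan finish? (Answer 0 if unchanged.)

5

Baseline: A→E→L→P = 7+6+5+5 = 23 → 23 hours.
Since P is critical, the +5 change carries straight to that chain (now 28 hours).
That remains the longest chain; total 28 hours.
Change in finish: 28 − 23 = +5 hours.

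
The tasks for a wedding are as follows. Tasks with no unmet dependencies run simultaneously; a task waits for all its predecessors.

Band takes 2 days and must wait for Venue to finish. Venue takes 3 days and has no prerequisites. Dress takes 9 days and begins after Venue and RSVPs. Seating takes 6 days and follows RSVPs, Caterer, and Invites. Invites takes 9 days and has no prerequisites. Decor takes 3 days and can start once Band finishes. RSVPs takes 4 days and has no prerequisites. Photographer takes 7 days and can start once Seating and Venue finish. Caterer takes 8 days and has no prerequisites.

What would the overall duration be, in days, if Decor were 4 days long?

22

Actual critical path: Invites→Seating→Photographer = 9+6+7 = 22 ⇒ 22 days.
Decor has 14 days of float (longest path through it is 8).
No other chain overtakes it, so the finish is 22 days.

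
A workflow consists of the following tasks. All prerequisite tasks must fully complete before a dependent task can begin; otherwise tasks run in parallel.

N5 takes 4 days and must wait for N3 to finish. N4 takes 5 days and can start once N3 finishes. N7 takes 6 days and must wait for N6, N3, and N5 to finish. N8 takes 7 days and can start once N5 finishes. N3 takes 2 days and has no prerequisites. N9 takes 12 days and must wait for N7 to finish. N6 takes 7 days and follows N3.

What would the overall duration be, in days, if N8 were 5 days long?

Actual critical path: N3→N6→N7→N9 = 2+7+6+12 = 27 ⇒ 27 days.
N8 is off the critical path — its longest chain is 13 days, giving 14 of slack.
That remains the longest chain; total 27 days.

27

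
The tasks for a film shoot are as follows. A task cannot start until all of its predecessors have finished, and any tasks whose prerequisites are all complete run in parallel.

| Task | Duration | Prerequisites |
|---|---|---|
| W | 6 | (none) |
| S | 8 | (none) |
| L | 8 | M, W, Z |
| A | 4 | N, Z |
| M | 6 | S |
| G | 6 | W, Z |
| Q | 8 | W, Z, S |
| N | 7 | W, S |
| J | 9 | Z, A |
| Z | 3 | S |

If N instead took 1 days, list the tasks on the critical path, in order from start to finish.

Actual critical path: S→N→A→J = 8+7+4+9 = 28 ⇒ 28 days.
N lies on that path, so at 1 day the path becomes 22 days.
The binding chain switches to S→Z→A→J = 8+3+4+9 = 24; finish 24 days.

S, Z, A, J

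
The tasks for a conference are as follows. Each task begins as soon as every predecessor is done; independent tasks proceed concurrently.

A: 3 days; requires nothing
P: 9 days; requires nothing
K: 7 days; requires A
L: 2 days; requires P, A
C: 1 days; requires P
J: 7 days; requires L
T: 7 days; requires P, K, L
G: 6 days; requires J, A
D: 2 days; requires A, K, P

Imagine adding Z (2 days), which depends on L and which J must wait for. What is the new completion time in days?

26

Originally the job takes 24 days.
With Z inserted, J now waits for max(L, Z).
New critical path: P→L→Z→J→G = 9+2+2+7+6 = 26 ⇒ 26 days.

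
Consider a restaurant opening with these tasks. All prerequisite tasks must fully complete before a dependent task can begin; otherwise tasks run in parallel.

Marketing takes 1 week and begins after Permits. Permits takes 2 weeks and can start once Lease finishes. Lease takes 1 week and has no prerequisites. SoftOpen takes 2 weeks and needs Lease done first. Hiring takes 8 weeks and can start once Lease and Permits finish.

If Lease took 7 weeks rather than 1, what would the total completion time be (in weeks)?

17

Critical path before the change: Lease→Permits→Hiring = 1+2+8 = 11 giving 11 weeks.
Since Lease is critical, the +6 change carries straight to that chain (now 17 weeks).
The critical path is still Lease→Permits→Hiring; finish is now 17 weeks.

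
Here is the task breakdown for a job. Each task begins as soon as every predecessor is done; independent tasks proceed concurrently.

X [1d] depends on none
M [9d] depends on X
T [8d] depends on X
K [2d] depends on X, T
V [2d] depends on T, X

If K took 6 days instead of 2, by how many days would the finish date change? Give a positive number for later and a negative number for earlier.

The binding path is X→T→K = 1+8+2 = 11; finish at 11 days.
Since K is critical, the +4 change carries straight to that chain (now 15 days).
No other chain overtakes it, so the finish is 15 days.
Change in finish: 15 − 11 = +4 days.

4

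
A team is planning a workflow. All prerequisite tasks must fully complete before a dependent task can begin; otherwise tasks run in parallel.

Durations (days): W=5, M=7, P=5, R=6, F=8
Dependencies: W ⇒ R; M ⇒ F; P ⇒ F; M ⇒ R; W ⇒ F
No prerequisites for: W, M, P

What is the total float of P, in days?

2

The longest chain is M→F = 7+8 = 15; overall finish 15 days.
The longest chain containing P totals 13 days.
So P can slip 7 − 5 = 2 days.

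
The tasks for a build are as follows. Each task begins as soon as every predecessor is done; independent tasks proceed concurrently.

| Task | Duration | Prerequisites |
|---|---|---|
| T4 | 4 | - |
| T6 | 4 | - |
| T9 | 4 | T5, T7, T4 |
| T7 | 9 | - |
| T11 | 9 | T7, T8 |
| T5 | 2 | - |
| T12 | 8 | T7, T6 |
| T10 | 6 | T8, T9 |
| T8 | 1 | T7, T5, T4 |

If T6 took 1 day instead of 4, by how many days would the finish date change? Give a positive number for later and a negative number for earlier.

As given, the longest chain is T7→T8→T11 = 9+1+9 = 19, so the finish is 19 days.
T6 is off the critical path — its longest chain is 12 days, giving 7 of slack.
That remains the longest chain; total 19 days.
Change in finish: 19 − 19 = +0 days.

0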